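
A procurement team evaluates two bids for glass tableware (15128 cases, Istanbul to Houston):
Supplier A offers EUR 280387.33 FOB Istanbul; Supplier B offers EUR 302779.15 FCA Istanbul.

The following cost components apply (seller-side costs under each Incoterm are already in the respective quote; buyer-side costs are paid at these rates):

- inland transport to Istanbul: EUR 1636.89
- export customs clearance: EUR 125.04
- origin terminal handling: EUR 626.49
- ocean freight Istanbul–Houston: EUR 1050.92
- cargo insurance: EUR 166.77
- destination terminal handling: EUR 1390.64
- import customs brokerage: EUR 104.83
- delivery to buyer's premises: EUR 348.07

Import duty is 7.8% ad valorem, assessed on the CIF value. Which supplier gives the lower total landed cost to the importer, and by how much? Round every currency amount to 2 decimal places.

Supplier A (FOB):
CIF value = FOB price + freight + insurance = 280387.33 + 1050.92 + 166.77 = 281605.02
Import duty = 281605.02 × 7.8% = 21965.19
Buyer bears (A): 1050.92 + 166.77 + 1390.64 + 104.83 + 348.07 = 3061.23
Landed cost (A) = invoice 280387.33 + 3061.23 + duty 21965.19 = 305413.75
Supplier B (FCA):
CIF value = FCA price + origin terminal + freight + insurance = 302779.15 + 626.49 + 1050.92 + 166.77 = 304623.33
Import duty = 304623.33 × 7.8% = 23760.62
Buyer bears (B): 626.49 + 1050.92 + 166.77 + 1390.64 + 104.83 + 348.07 = 3687.72
Landed cost (B) = invoice 302779.15 + 3687.72 + duty 23760.62 = 330227.49
Difference = |305413.75 − 330227.49| = 24813.74

Supplier A is cheaper by EUR 24813.74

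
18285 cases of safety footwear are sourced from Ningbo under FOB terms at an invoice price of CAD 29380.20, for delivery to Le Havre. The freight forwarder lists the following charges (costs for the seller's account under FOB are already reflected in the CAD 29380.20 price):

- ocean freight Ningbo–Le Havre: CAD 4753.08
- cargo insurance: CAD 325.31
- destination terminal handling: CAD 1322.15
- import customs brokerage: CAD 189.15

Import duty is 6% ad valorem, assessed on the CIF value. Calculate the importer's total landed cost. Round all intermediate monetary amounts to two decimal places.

Total landed cost: CAD 38037.41

FOB: the seller bears costs until goods are on board at the origin port; the buyer bears freight, insurance and all costs thereafter.
CIF value = FOB price + freight + insurance = 29380.20 + 4753.08 + 325.31 = 34458.59
Import duty = 34458.59 × 6% = 2067.52
Buyer bears: freight 4753.08 + insurance 325.31 + destination terminal 1322.15 + brokerage 189.15 + duty 2067.52 = 8657.21
Landed cost = invoice 29380.20 + 8657.21 = 38037.41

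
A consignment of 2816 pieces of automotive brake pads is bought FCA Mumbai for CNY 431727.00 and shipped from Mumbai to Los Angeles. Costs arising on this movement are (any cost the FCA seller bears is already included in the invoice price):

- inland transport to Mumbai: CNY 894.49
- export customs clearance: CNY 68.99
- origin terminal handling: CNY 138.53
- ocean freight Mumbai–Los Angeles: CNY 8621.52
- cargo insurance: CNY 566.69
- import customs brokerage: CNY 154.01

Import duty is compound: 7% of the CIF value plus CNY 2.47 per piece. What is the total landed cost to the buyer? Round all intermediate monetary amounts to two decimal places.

FCA: the seller delivers export-cleared goods to the carrier; the buyer bears costs from that point.
Already in the invoice (seller's account under FCA): inland to port, export clearance — exclude.
CIF value = FCA price + origin terminal + freight + insurance = 431727.00 + 138.53 + 8621.52 + 566.69 = 441053.74
Ad valorem component: 441053.74 × 7% = 30873.76
Specific component: 2816 × 2.47 = 6955.52
Import duty = 30873.76 + 6955.52 = 37829.28
Buyer bears: origin terminal 138.53 + freight 8621.52 + insurance 566.69 + brokerage 154.01 + duty 37829.28 = 47310.03
Landed cost = invoice 431727.00 + 47310.03 = 479037.03

Total landed cost: CNY 479037.03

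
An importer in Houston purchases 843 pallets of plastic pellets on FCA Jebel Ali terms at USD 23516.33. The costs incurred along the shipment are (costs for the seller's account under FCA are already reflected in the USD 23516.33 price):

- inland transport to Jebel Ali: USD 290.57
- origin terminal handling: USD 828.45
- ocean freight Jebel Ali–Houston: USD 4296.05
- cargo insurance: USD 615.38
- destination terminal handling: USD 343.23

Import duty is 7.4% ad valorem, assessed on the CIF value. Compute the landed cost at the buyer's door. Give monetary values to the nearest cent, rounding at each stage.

Total landed cost: USD 31764.40

FCA: the seller delivers export-cleared goods to the carrier; the buyer bears costs from that point.
Already in the invoice (seller's account under FCA): inland to port — exclude.
CIF value = FCA price + origin terminal + freight + insurance = 23516.33 + 828.45 + 4296.05 + 615.38 = 29256.21
Import duty = 29256.21 × 7.4% = 2164.96
Buyer bears: origin terminal 828.45 + freight 4296.05 + insurance 615.38 + destination terminal 343.23 + duty 2164.96 = 8248.07
Landed cost = invoice 23516.33 + 8248.07 = 31764.40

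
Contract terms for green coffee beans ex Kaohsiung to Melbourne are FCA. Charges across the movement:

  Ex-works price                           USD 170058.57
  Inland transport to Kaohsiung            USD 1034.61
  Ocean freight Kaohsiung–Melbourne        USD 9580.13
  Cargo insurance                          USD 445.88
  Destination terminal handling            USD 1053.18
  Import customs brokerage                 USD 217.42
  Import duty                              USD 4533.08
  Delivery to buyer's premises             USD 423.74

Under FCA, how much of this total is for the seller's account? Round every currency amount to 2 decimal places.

FCA: the seller delivers export-cleared goods to the carrier; the buyer bears costs from that point.
Seller's account: goods 170058.57 + inland to port 1034.61 = 171093.18
Buyer's account: freight 9580.13 + insurance 445.88 + destination terminal 1053.18 + brokerage 217.42 + duty 4533.08 + delivery 423.74 = 16253.43

Seller's account: USD 171093.18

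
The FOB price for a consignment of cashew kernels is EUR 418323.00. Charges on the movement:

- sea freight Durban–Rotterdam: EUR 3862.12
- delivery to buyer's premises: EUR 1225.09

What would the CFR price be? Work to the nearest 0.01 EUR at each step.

Not relevant to the conversion: delivery — on the buyer under both terms; not part of either seller's price.
From FOB to CFR, the seller additionally bears: freight.
CFR price = 418323.00 + 3862.12 = 422185.12

CFR price: EUR 422185.12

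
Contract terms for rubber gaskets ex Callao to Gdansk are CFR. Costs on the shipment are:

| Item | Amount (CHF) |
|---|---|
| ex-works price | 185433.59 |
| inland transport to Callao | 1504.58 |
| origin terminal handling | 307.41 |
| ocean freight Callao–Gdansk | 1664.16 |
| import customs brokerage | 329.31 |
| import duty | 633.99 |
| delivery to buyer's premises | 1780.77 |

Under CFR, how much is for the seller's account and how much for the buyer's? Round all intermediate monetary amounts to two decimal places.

CFR: the seller pays costs through ocean freight to the destination port, but not insurance.
Seller's account: goods 185433.59 + inland to port 1504.58 + origin terminal 307.41 + freight 1664.16 = 188909.74
Buyer's account: brokerage 329.31 + duty 633.99 + delivery 1780.77 = 2744.07

Seller: CHF 188909.74; buyer: CHF 2744.07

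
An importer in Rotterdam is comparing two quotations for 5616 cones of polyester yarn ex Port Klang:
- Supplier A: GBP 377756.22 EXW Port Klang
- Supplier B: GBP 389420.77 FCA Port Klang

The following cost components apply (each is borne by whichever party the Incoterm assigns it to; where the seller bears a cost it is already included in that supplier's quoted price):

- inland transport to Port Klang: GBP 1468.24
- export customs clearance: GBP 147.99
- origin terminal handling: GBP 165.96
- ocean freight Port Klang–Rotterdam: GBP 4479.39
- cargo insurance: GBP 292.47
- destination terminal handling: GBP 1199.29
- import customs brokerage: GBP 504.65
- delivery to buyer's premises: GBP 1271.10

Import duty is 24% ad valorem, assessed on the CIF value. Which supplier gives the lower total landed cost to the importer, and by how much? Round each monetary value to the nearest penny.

Supplier A is cheaper by GBP 12459.92

Supplier A (EXW):
CIF value = EXW price + inland to port + export clearance + origin terminal + freight + insurance = 377756.22 + 1468.24 + 147.99 + 165.96 + 4479.39 + 292.47 = 384310.27
Import duty = 384310.27 × 24% = 92234.46
Buyer bears (A): 1468.24 + 147.99 + 165.96 + 4479.39 + 292.47 + 1199.29 + 504.65 + 1271.10 = 9529.09
Landed cost (A) = invoice 377756.22 + 9529.09 + duty 92234.46 = 479519.77
Supplier B (FCA):
CIF value = FCA price + origin terminal + freight + insurance = 389420.77 + 165.96 + 4479.39 + 292.47 = 394358.59
Import duty = 394358.59 × 24% = 94646.06
Buyer bears (B): 165.96 + 4479.39 + 292.47 + 1199.29 + 504.65 + 1271.10 = 7912.86
Landed cost (B) = invoice 389420.77 + 7912.86 + duty 94646.06 = 491979.69
Difference = |479519.77 − 491979.69| = 12459.92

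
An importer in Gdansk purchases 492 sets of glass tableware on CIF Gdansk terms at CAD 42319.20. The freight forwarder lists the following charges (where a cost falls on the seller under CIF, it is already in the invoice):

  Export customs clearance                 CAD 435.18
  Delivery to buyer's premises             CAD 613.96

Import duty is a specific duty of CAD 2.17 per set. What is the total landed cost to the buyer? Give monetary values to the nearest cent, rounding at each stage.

Total landed cost: CAD 44000.80

CIF: the seller pays costs through ocean freight and marine insurance to the destination port.
Already in the invoice (seller's account under CIF): export clearance — exclude.
The CIF price already equals the CIF value: 42319.20
Import duty = 492 × 2.17 = 1067.64
Buyer bears: delivery 613.96 + duty 1067.64 = 1681.60
Landed cost = invoice 42319.20 + 1681.60 = 44000.80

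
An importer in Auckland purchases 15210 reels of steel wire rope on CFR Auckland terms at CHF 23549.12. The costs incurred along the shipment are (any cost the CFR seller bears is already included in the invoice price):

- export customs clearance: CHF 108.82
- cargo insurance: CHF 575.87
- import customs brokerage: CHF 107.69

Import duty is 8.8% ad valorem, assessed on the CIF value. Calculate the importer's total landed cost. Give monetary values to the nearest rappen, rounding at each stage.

Total landed cost: CHF 26355.68

CFR: the seller pays costs through ocean freight to the destination port, but not insurance.
Already in the invoice (seller's account under CFR): export clearance — exclude.
CIF value = CFR price + insurance = 23549.12 + 575.87 = 24124.99
Import duty = 24124.99 × 8.8% = 2123.00
Buyer bears: insurance 575.87 + brokerage 107.69 + duty 2123.00 = 2806.56
Landed cost = invoice 23549.12 + 2806.56 = 26355.68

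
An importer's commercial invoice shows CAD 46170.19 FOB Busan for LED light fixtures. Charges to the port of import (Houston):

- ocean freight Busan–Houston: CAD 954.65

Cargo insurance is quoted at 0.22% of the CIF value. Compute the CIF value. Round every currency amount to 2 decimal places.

CIF value: CAD 47228.74

Let C be the CIF value. C = FOB price + freight + 0.22% × C
C − 0.22% × C = 46170.19 + 954.65
0.9978 × C = 47124.84
C = 47124.84 / 0.9978 = 47228.74
Insurance premium = 0.22% × 47228.74 = 103.90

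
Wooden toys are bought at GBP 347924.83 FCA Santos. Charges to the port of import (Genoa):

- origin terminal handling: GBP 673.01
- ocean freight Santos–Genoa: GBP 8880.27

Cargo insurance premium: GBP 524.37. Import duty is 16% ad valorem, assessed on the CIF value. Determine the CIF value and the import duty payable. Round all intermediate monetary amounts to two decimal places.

CIF value: GBP 358002.48; import duty: GBP 57280.40

CIF = FCA price + pre-shipment costs + freight + insurance
CIF = 347924.83 + 673.01 + 8880.27 + 524.37 = 358002.48
Import duty = 358002.48 × 16% = 57280.40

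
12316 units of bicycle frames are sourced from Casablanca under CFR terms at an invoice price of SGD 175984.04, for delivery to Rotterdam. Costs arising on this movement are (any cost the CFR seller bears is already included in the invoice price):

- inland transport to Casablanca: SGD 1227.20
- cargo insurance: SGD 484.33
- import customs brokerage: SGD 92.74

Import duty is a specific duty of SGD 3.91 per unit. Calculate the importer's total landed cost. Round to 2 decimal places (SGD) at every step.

Total landed cost: SGD 224716.67

CFR: the seller pays costs through ocean freight to the destination port, but not insurance.
Already in the invoice (seller's account under CFR): inland to port — exclude.
CIF value = CFR price + insurance = 175984.04 + 484.33 = 176468.37
Import duty = 12316 × 3.91 = 48155.56
Buyer bears: insurance 484.33 + brokerage 92.74 + duty 48155.56 = 48732.63
Landed cost = invoice 175984.04 + 48732.63 = 224716.67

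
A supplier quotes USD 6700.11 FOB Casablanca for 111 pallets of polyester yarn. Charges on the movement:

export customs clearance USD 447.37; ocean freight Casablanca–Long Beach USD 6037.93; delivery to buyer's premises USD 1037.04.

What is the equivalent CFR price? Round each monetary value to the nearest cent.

CFR price: USD 12738.04

Not relevant to the conversion: export clearance — on the seller under both FOB and CFR; already in the FOB price and stays in the CFR price. delivery — on the buyer under both terms; not part of either seller's price.
From FOB to CFR, the seller additionally bears: freight.
CFR price = 6700.11 + 6037.93 = 12738.04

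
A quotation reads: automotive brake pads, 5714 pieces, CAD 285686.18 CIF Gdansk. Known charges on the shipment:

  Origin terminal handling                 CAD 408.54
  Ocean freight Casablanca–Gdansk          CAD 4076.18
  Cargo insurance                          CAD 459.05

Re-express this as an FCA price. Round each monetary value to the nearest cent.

FCA price: CAD 280742.41

From CIF to FCA, the seller no longer bears: origin terminal, freight, insurance.
FCA price = 285686.18 − 408.54 − 4076.18 − 459.05 = 280742.41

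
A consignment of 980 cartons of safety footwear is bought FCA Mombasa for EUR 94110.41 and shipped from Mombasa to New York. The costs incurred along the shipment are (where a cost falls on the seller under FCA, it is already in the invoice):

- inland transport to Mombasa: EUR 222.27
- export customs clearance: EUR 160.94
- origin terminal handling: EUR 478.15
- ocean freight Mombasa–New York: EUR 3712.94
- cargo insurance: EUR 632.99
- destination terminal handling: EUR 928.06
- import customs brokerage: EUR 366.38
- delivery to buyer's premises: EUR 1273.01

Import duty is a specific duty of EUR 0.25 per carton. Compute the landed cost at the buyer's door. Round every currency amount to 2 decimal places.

FCA: the seller delivers export-cleared goods to the carrier; the buyer bears costs from that point.
Already in the invoice (seller's account under FCA): inland to port, export clearance — exclude.
CIF value = FCA price + origin terminal + freight + insurance = 94110.41 + 478.15 + 3712.94 + 632.99 = 98934.49
Import duty = 980 × 0.25 = 245.00
Buyer bears: origin terminal 478.15 + freight 3712.94 + insurance 632.99 + destination terminal 928.06 + brokerage 366.38 + delivery 1273.01 + duty 245.00 = 7636.53
Landed cost = invoice 94110.41 + 7636.53 = 101746.94

Total landed cost: EUR 101746.94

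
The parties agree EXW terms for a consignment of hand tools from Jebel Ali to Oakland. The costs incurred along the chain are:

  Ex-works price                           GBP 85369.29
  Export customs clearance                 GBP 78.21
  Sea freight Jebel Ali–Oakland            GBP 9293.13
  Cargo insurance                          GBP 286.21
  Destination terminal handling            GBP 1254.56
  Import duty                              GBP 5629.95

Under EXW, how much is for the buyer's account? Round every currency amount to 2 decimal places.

Buyer's account: GBP 16542.06

EXW: the seller makes goods available at their premises; the buyer bears all onward costs.
Seller's account: goods 85369.29 = 85369.29
Buyer's account: export clearance 78.21 + freight 9293.13 + insurance 286.21 + destination terminal 1254.56 + duty 5629.95 = 16542.06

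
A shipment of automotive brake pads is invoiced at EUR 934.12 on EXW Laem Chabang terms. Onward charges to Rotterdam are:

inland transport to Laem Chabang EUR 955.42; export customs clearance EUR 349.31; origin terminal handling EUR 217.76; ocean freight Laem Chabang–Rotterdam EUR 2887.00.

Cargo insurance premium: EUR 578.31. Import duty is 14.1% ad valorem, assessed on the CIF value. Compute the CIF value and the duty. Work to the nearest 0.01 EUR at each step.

CIF value: EUR 5921.92; import duty: EUR 834.99

CIF = EXW price + pre-shipment costs + freight + insurance
CIF = 934.12 + 955.42 + 349.31 + 217.76 + 2887.00 + 578.31 = 5921.92
Import duty = 5921.92 × 14.1% = 834.99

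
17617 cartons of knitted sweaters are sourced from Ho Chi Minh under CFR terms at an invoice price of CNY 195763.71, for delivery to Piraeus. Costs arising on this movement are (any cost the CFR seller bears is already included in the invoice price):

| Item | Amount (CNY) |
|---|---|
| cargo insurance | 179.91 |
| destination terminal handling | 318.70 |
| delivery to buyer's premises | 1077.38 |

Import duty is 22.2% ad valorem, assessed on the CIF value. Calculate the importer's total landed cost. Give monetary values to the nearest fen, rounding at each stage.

Total landed cost: CNY 240839.18

CFR: the seller pays costs through ocean freight to the destination port, but not insurance.
CIF value = CFR price + insurance = 195763.71 + 179.91 = 195943.62
Import duty = 195943.62 × 22.2% = 43499.48
Buyer bears: insurance 179.91 + destination terminal 318.70 + delivery 1077.38 + duty 43499.48 = 45075.47
Landed cost = invoice 195763.71 + 45075.47 = 240839.18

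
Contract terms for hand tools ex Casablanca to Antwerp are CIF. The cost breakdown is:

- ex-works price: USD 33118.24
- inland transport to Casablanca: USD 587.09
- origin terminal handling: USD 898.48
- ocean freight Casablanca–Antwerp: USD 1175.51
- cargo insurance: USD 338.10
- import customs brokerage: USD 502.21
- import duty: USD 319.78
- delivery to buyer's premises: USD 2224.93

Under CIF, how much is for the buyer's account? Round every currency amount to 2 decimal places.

Buyer's account: USD 3046.92

CIF: the seller pays costs through ocean freight and marine insurance to the destination port.
Seller's account: goods 33118.24 + inland to port 587.09 + origin terminal 898.48 + freight 1175.51 + insurance 338.10 = 36117.42
Buyer's account: brokerage 502.21 + duty 319.78 + delivery 2224.93 = 3046.92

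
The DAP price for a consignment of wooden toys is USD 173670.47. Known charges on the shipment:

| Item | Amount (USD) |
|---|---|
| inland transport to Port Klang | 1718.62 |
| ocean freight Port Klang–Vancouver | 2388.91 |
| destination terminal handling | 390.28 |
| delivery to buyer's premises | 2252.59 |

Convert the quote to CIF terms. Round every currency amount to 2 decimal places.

CIF price: USD 171027.60

Not relevant to the conversion: inland to port, freight — on the seller under both DAP and CIF; already in the DAP price and stays in the CIF price.
From DAP to CIF, the seller no longer bears: destination terminal, delivery.
CIF price = 173670.47 − 390.28 − 2252.59 = 171027.60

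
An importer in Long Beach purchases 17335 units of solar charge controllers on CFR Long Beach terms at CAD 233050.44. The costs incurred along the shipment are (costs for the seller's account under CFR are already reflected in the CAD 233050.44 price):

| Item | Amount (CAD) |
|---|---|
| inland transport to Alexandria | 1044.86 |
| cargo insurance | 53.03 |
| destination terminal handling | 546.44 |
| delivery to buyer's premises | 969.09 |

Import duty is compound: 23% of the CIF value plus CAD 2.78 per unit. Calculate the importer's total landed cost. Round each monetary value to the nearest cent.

Total landed cost: CAD 336424.10

CFR: the seller pays costs through ocean freight to the destination port, but not insurance.
Already in the invoice (seller's account under CFR): inland to port — exclude.
CIF value = CFR price + insurance = 233050.44 + 53.03 = 233103.47
Ad valorem component: 233103.47 × 23% = 53613.80
Specific component: 17335 × 2.78 = 48191.30
Import duty = 53613.80 + 48191.30 = 101805.10
Buyer bears: insurance 53.03 + destination terminal 546.44 + delivery 969.09 + duty 101805.10 = 103373.66
Landed cost = invoice 233050.44 + 103373.66 = 336424.10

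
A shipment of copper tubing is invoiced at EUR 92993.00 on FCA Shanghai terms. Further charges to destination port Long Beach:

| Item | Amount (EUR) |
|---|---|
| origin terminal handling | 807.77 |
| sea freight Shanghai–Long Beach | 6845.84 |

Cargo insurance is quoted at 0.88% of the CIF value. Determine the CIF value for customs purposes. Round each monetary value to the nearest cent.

CIF value: EUR 101540.16

Let C be the CIF value. C = FCA price + pre-shipment costs + freight + 0.88% × C
C − 0.88% × C = 92993.00 + 807.77 + 6845.84
0.9912 × C = 100646.61
C = 100646.61 / 0.9912 = 101540.16
Insurance premium = 0.88% × 101540.16 = 893.55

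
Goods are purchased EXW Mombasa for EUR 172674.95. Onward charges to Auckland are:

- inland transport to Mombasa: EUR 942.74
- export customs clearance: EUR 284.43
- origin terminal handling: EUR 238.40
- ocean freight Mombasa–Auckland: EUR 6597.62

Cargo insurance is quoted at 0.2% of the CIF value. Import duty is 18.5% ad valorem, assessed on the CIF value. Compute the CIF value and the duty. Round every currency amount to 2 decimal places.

Let C be the CIF value. C = EXW price + pre-shipment costs + freight + 0.2% × C
C − 0.2% × C = 172674.95 + 942.74 + 284.43 + 238.40 + 6597.62
0.998 × C = 180738.14
C = 180738.14 / 0.998 = 181100.34
Insurance premium = 0.2% × 181100.34 = 362.20
Import duty = 181100.34 × 18.5% = 33503.56

CIF value: EUR 181100.34; import duty: EUR 33503.56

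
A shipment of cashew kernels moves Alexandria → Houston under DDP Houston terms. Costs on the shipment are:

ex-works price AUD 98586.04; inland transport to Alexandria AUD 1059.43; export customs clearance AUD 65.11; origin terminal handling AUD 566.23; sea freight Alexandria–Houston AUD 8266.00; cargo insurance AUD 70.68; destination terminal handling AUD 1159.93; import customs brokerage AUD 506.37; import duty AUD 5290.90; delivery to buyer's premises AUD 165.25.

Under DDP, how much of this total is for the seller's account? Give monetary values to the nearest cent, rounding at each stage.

DDP: the seller bears all costs including import duty.
Seller's account: goods 98586.04 + inland to port 1059.43 + export clearance 65.11 + origin terminal 566.23 + freight 8266.00 + insurance 70.68 + destination terminal 1159.93 + brokerage 506.37 + duty 5290.90 + delivery 165.25 = 115735.94
Buyer's account: 0.00

Seller's account: AUD 115735.94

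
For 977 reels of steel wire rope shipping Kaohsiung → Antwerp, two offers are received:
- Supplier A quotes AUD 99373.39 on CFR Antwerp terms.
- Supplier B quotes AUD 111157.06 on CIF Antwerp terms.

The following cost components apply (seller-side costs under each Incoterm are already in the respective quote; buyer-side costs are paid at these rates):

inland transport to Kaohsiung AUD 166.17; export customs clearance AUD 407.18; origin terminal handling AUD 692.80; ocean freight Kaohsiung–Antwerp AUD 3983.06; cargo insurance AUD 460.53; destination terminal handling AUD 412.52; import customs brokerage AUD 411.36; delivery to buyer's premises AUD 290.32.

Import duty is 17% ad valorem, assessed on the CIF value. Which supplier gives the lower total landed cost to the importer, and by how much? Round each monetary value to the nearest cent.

Supplier A (CFR):
CIF value = CFR price + insurance = 99373.39 + 460.53 = 99833.92
Import duty = 99833.92 × 17% = 16971.77
Buyer bears (A): 460.53 + 412.52 + 411.36 + 290.32 = 1574.73
Landed cost (A) = invoice 99373.39 + 1574.73 + duty 16971.77 = 117919.89
Supplier B (CIF):
The CIF price already equals the CIF value: 111157.06
Import duty = 111157.06 × 17% = 18896.70
Buyer bears (B): 412.52 + 411.36 + 290.32 = 1114.20
Landed cost (B) = invoice 111157.06 + 1114.20 + duty 18896.70 = 131167.96
Difference = |117919.89 − 131167.96| = 13248.07

Supplier A is cheaper by AUD 13248.07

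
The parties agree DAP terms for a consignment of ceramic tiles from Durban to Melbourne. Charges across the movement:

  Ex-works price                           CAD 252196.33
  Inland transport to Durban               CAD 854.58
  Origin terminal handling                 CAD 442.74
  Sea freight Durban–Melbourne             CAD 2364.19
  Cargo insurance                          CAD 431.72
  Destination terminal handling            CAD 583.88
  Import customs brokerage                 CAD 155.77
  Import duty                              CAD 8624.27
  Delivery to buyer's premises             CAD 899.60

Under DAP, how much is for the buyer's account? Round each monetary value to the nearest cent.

DAP: the seller bears all costs to the named destination except import duty and clearance.
Seller's account: goods 252196.33 + inland to port 854.58 + origin terminal 442.74 + freight 2364.19 + insurance 431.72 + destination terminal 583.88 + delivery 899.60 = 257773.04
Buyer's account: brokerage 155.77 + duty 8624.27 = 8780.04

Buyer's account: CAD 8780.04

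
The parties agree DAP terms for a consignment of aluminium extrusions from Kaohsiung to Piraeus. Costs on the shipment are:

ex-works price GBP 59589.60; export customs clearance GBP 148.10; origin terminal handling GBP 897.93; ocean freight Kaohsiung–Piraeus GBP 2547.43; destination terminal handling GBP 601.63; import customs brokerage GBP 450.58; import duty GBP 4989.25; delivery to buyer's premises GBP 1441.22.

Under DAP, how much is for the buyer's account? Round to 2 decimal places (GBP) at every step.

Buyer's account: GBP 5439.83

DAP: the seller bears all costs to the named destination except import duty and clearance.
Seller's account: goods 59589.60 + export clearance 148.10 + origin terminal 897.93 + freight 2547.43 + destination terminal 601.63 + delivery 1441.22 = 65225.91
Buyer's account: brokerage 450.58 + duty 4989.25 = 5439.83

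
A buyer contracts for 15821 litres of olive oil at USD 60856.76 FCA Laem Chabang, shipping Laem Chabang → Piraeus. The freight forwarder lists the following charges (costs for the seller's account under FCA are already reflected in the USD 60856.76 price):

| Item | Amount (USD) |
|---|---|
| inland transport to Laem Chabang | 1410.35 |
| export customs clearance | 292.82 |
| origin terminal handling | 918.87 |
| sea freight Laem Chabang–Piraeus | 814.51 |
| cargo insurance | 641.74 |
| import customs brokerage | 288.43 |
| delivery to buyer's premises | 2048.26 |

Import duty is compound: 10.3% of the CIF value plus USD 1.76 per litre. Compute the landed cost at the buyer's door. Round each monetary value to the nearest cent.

Total landed cost: USD 99926.41

FCA: the seller delivers export-cleared goods to the carrier; the buyer bears costs from that point.
Already in the invoice (seller's account under FCA): inland to port, export clearance — exclude.
CIF value = FCA price + origin terminal + freight + insurance = 60856.76 + 918.87 + 814.51 + 641.74 = 63231.88
Ad valorem component: 63231.88 × 10.3% = 6512.88
Specific component: 15821 × 1.76 = 27844.96
Import duty = 6512.88 + 27844.96 = 34357.84
Buyer bears: origin terminal 918.87 + freight 814.51 + insurance 641.74 + brokerage 288.43 + delivery 2048.26 + duty 34357.84 = 39069.65
Landed cost = invoice 60856.76 + 39069.65 = 99926.41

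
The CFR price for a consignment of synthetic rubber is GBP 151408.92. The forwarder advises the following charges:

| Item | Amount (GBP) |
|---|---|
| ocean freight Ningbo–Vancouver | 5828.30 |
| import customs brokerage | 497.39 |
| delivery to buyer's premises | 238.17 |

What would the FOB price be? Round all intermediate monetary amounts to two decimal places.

FOB price: GBP 145580.62

Not relevant to the conversion: delivery, brokerage — on the buyer under both terms; not part of either seller's price.
From CFR to FOB, the seller no longer bears: freight.
FOB price = 151408.92 − 5828.30 = 145580.62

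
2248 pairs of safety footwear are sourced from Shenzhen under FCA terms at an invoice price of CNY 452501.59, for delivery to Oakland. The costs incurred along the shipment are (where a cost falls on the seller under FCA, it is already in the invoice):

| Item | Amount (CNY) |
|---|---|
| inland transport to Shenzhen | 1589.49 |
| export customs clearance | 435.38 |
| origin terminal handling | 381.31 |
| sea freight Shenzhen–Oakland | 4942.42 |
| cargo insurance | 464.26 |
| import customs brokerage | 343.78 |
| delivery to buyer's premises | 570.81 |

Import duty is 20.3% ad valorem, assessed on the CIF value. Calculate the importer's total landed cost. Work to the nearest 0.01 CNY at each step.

Total landed cost: CNY 552236.95

FCA: the seller delivers export-cleared goods to the carrier; the buyer bears costs from that point.
Already in the invoice (seller's account under FCA): inland to port, export clearance — exclude.
CIF value = FCA price + origin terminal + freight + insurance = 452501.59 + 381.31 + 4942.42 + 464.26 = 458289.58
Import duty = 458289.58 × 20.3% = 93032.78
Buyer bears: origin terminal 381.31 + freight 4942.42 + insurance 464.26 + brokerage 343.78 + delivery 570.81 + duty 93032.78 = 99735.36
Landed cost = invoice 452501.59 + 99735.36 = 552236.95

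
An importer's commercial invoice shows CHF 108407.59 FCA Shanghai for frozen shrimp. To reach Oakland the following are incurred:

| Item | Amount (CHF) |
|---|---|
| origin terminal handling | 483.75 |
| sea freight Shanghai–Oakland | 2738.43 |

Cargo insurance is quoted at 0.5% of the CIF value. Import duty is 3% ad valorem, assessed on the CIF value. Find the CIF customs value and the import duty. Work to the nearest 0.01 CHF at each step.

CIF value: CHF 112190.72; import duty: CHF 3365.72

Let C be the CIF value. C = FCA price + pre-shipment costs + freight + 0.5% × C
C − 0.5% × C = 108407.59 + 483.75 + 2738.43
0.995 × C = 111629.77
C = 111629.77 / 0.995 = 112190.72
Insurance premium = 0.5% × 112190.72 = 560.95
Import duty = 112190.72 × 3% = 3365.72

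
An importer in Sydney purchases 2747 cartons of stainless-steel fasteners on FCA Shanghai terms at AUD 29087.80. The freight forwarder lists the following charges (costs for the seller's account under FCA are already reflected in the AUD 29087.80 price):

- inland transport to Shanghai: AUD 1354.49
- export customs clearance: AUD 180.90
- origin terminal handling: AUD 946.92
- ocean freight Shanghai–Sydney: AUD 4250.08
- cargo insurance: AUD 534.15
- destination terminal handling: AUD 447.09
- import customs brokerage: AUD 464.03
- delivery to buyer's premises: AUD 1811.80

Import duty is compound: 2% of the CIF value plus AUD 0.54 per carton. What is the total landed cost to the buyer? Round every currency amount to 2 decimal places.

FCA: the seller delivers export-cleared goods to the carrier; the buyer bears costs from that point.
Already in the invoice (seller's account under FCA): inland to port, export clearance — exclude.
CIF value = FCA price + origin terminal + freight + insurance = 29087.80 + 946.92 + 4250.08 + 534.15 = 34818.95
Ad valorem component: 34818.95 × 2% = 696.38
Specific component: 2747 × 0.54 = 1483.38
Import duty = 696.38 + 1483.38 = 2179.76
Buyer bears: origin terminal 946.92 + freight 4250.08 + insurance 534.15 + destination terminal 447.09 + brokerage 464.03 + delivery 1811.80 + duty 2179.76 = 10633.83
Landed cost = invoice 29087.80 + 10633.83 = 39721.63

Total landed cost: AUD 39721.63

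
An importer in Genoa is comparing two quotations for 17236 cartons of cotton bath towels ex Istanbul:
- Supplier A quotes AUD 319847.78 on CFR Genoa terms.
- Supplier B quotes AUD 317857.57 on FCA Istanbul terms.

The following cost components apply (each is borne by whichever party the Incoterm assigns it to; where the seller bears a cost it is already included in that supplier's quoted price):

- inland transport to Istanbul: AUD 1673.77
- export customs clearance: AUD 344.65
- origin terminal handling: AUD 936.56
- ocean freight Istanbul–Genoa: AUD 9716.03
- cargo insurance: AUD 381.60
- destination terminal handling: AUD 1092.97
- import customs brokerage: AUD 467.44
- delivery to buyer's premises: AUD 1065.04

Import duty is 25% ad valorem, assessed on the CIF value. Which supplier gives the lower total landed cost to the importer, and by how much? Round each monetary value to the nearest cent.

Supplier A is cheaper by AUD 10827.97

Supplier A (CFR):
CIF value = CFR price + insurance = 319847.78 + 381.60 = 320229.38
Import duty = 320229.38 × 25% = 80057.35
Buyer bears (A): 381.60 + 1092.97 + 467.44 + 1065.04 = 3007.05
Landed cost (A) = invoice 319847.78 + 3007.05 + duty 80057.35 = 402912.18
Supplier B (FCA):
CIF value = FCA price + origin terminal + freight + insurance = 317857.57 + 936.56 + 9716.03 + 381.60 = 328891.76
Import duty = 328891.76 × 25% = 82222.94
Buyer bears (B): 936.56 + 9716.03 + 381.60 + 1092.97 + 467.44 + 1065.04 = 13659.64
Landed cost (B) = invoice 317857.57 + 13659.64 + duty 82222.94 = 413740.15
Difference = |402912.18 − 413740.15| = 10827.97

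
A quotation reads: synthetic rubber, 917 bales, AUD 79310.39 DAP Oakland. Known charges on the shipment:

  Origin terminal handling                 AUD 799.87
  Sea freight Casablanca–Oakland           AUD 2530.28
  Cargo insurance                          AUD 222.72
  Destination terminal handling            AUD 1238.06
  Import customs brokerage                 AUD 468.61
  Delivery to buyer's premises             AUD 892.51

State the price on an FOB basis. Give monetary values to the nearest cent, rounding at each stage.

FOB price: AUD 74426.82

Not relevant to the conversion: origin terminal — on the seller under both DAP and FOB; already in the DAP price and stays in the FOB price. brokerage — on the buyer under both terms; not part of either seller's price.
From DAP to FOB, the seller no longer bears: freight, insurance, destination terminal, delivery.
FOB price = 79310.39 − 2530.28 − 222.72 − 1238.06 − 892.51 = 74426.82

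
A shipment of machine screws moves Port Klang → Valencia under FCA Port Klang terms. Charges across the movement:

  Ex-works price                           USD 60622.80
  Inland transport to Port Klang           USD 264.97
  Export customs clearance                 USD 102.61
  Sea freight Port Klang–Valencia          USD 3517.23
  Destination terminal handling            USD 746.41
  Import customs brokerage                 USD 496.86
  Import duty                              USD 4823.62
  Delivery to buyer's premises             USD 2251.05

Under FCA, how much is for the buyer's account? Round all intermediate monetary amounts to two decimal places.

Buyer's account: USD 11835.17

FCA: the seller delivers export-cleared goods to the carrier; the buyer bears costs from that point.
Seller's account: goods 60622.80 + inland to port 264.97 + export clearance 102.61 = 60990.38
Buyer's account: freight 3517.23 + destination terminal 746.41 + brokerage 496.86 + duty 4823.62 + delivery 2251.05 = 11835.17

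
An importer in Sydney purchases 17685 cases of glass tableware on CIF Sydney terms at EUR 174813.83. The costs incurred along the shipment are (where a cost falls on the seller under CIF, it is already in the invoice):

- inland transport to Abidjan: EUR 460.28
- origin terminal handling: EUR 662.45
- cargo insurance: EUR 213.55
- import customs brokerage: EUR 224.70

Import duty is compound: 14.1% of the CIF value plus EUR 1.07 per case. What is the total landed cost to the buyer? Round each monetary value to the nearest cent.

Total landed cost: EUR 218610.23

CIF: the seller pays costs through ocean freight and marine insurance to the destination port.
Already in the invoice (seller's account under CIF): inland to port, origin terminal, insurance — exclude.
The CIF price already equals the CIF value: 174813.83
Ad valorem component: 174813.83 × 14.1% = 24648.75
Specific component: 17685 × 1.07 = 18922.95
Import duty = 24648.75 + 18922.95 = 43571.70
Buyer bears: brokerage 224.70 + duty 43571.70 = 43796.40
Landed cost = invoice 174813.83 + 43796.40 = 218610.23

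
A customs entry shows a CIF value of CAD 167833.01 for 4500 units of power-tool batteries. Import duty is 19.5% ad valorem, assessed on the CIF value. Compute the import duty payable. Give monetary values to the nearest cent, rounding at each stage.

Import duty: CAD 32727.44

Import duty = 167833.01 × 19.5% = 32727.44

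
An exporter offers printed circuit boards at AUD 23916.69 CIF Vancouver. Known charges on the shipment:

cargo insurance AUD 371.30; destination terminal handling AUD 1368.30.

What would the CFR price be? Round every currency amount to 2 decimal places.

CFR price: AUD 23545.39

Not relevant to the conversion: destination terminal — on the buyer under both terms; not part of either seller's price.
From CIF to CFR, the seller no longer bears: insurance.
CFR price = 23916.69 − 371.30 = 23545.39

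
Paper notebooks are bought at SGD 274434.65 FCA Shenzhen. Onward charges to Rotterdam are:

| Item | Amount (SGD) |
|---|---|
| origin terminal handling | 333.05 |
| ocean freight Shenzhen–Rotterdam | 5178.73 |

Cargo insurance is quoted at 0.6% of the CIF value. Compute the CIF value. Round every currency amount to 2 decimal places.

CIF value: SGD 281636.25

Let C be the CIF value. C = FCA price + pre-shipment costs + freight + 0.6% × C
C − 0.6% × C = 274434.65 + 333.05 + 5178.73
0.994 × C = 279946.43
C = 279946.43 / 0.994 = 281636.25
Insurance premium = 0.6% × 281636.25 = 1689.82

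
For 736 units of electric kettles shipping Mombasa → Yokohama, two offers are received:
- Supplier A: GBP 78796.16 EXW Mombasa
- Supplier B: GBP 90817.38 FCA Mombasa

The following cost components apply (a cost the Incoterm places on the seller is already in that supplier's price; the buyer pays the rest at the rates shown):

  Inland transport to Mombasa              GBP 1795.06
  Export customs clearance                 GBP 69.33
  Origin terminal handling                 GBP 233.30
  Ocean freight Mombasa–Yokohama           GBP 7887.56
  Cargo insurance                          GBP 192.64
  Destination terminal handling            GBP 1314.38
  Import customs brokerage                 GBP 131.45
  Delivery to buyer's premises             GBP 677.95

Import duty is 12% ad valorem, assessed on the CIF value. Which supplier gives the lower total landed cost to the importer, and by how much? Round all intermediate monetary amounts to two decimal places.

Supplier A (EXW):
CIF value = EXW price + inland to port + export clearance + origin terminal + freight + insurance = 78796.16 + 1795.06 + 69.33 + 233.30 + 7887.56 + 192.64 = 88974.05
Import duty = 88974.05 × 12% = 10676.89
Buyer bears (A): 1795.06 + 69.33 + 233.30 + 7887.56 + 192.64 + 1314.38 + 131.45 + 677.95 = 12301.67
Landed cost (A) = invoice 78796.16 + 12301.67 + duty 10676.89 = 101774.72
Supplier B (FCA):
CIF value = FCA price + origin terminal + freight + insurance = 90817.38 + 233.30 + 7887.56 + 192.64 = 99130.88
Import duty = 99130.88 × 12% = 11895.71
Buyer bears (B): 233.30 + 7887.56 + 192.64 + 1314.38 + 131.45 + 677.95 = 10437.28
Landed cost (B) = invoice 90817.38 + 10437.28 + duty 11895.71 = 113150.37
Difference = |101774.72 − 113150.37| = 11375.65

Supplier A is cheaper by GBP 11375.65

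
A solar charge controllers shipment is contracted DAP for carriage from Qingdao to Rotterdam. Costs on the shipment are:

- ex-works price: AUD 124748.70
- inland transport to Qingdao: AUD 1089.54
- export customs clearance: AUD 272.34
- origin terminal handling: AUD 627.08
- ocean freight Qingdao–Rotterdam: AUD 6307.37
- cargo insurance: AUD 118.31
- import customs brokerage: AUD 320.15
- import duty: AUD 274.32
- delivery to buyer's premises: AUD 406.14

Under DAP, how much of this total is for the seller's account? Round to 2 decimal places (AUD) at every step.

DAP: the seller bears all costs to the named destination except import duty and clearance.
Seller's account: goods 124748.70 + inland to port 1089.54 + export clearance 272.34 + origin terminal 627.08 + freight 6307.37 + insurance 118.31 + delivery 406.14 = 133569.48
Buyer's account: brokerage 320.15 + duty 274.32 = 594.47

Seller's account: AUD 133569.48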